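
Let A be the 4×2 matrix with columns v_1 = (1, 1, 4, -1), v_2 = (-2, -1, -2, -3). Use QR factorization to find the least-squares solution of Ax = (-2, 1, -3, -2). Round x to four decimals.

v_1 = (1, 1, 4, -1); ‖v_1‖ = 4.3589, so e_1 = (0.2294, 0.2294, 0.9177, -0.2294).
e_1·v_2 = 0.2294·(-2) + 0.2294·(-1) + 0.9177·(-2) + (-0.2294)·(-3) = -1.8353.
u_2 = v_2 + 1.8353·e_1 = (-1.5789, -0.5789, -0.3158, -3.4211).
‖u_2‖ = 3.8251, so e_2 = (-0.4128, -0.1514, -0.0826, -0.8944).
Qᵀb = (-2.5236, 2.7106).
Back-substitute: x_2 = 2.7106/3.8251 = 0.7086.
x_1 = (-2.5236 + 1.8353·0.7086)/4.3589 = -0.2806.

x = (-0.2806, 0.7086)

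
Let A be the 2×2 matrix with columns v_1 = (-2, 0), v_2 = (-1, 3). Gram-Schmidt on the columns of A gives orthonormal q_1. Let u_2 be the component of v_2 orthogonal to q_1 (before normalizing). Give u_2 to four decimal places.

q_1 = v_1/‖v_1‖ = (-2, 0)/2.0000 = (-1.0000, 0.0000).
r_{12} = q_1·v_2 = 1.0000.
u_2 = v_2 − 1.0000·q_1 = (0.0000, 3.0000).

u_2 = (0.0000, 3.0000)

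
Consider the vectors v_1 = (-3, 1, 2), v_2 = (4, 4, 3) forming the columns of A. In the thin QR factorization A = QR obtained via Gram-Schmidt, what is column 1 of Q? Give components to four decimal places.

e_1 = (-0.8018, 0.2673, 0.5345)

v_1 = (-3, 1, 2); ‖v_1‖ = 3.7417, so e_1 = (-0.8018, 0.2673, 0.5345).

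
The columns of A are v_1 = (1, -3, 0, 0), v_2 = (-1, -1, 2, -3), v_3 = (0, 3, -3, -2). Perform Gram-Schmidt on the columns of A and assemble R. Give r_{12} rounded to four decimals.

q_1 = v_1/‖v_1‖ = (1, -3, 0, 0)/3.1623 = (0.3162, -0.9487, 0.0000, 0.0000).
r_{12} = q_1·v_2 = 0.6325.

r_{12} = 0.6325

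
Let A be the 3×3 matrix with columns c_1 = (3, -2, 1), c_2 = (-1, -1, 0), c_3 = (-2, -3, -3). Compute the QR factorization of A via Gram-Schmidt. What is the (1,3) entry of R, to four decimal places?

r_{13} = -0.8018

e_1 = c_1/‖c_1‖ = (3, -2, 1)/3.7417 = (0.8018, -0.5345, 0.2673).
r_{13} = e_1·c_3 = -0.8018.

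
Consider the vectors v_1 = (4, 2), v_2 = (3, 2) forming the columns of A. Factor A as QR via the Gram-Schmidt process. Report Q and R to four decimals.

Q = [[0.8944, -0.4472], [0.4472, 0.8944]], R = [[4.4721, 3.5777], [0.0000, 0.4472]]

q_1 = v_1/‖v_1‖ = (4, 2)/4.4721 = (0.8944, 0.4472).
r_{12} = q_1·v_2 = 3.5777.
u_2 = v_2 − 3.5777·q_1 = (-0.2000, 0.4000).
‖u_2‖ = 0.4472, so q_2 = (-0.4472, 0.8944).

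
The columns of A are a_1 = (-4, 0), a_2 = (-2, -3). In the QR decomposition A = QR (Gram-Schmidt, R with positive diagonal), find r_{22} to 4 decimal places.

a_1 = (-4, 0); ‖a_1‖ = 4.0000, so q_1 = (-1.0000, 0.0000).
q_1·a_2 = (-1.0000)·(-2) + 0.0000·(-3) = 2.0000.
u_2 = a_2 − 2.0000·q_1 = (0.0000, -3.0000).
r_{22} = ‖u_2‖ = 3.0000.

r_{22} = 3.0000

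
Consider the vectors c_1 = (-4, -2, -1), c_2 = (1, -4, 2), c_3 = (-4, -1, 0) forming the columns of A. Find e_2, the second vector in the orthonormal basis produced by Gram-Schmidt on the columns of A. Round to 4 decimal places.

e_2 = (0.3027, -0.8351, 0.4593)

c_1 = (-4, -2, -1); ‖c_1‖ = 4.5826, so e_1 = (-0.8729, -0.4364, -0.2182).
e_1·c_2 = (-0.8729)·1 + (-0.4364)·(-4) + (-0.2182)·2 = 0.4364.
u_2 = c_2 − 0.4364·e_1 = (1.3810, -3.8095, 2.0952).
‖u_2‖ = 4.5617, so e_2 = (0.3027, -0.8351, 0.4593).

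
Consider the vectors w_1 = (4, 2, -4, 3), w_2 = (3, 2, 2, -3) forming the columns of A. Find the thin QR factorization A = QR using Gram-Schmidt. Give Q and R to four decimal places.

q_1 = w_1/‖w_1‖ = (4, 2, -4, 3)/6.7082 = (0.5963, 0.2981, -0.5963, 0.4472).
r_{12} = q_1·w_2 = -0.1491.
u_2 = w_2 + 0.1491·q_1 = (3.0889, 2.0444, 1.9111, -2.9333).
‖u_2‖ = 5.0968, so q_2 = (0.6060, 0.4011, 0.3750, -0.5755).

Q = [[0.5963, 0.6060], [0.2981, 0.4011], [-0.5963, 0.3750], [0.4472, -0.5755]], R = [[6.7082, -0.1491], [0.0000, 5.0968]]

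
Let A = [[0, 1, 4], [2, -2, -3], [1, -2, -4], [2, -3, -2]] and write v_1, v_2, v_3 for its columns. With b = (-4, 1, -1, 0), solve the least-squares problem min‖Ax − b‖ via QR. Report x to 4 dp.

x = (-0.2593, 0.5432, -0.7037)

e_1 = v_1/‖v_1‖ = (0, 2, 1, 2)/3.0000 = (0.0000, 0.6667, 0.3333, 0.6667).
r_{12} = e_1·v_2 = -4.0000.
u_2 = v_2 + 4.0000·e_1 = (1.0000, 0.6667, -0.6667, -0.3333).
‖u_2‖ = 1.4142, so e_2 = (0.7071, 0.4714, -0.4714, -0.2357).
r_{13} = e_1·v_3 = -4.6667; r_{23} = e_2·v_3 = 3.7712.
u_3 = v_3 + 4.6667·e_1 − 3.7712·e_2 = (1.3333, -1.6667, -0.6667, 2.0000).
‖u_3‖ = 3.0000, so e_3 = (0.4444, -0.5556, -0.2222, 0.6667).
Qᵀb = (0.3333, -1.8856, -2.1111).
Back-substitute: x_3 = -2.1111/3.0000 = -0.7037.
x_2 = (-1.8856 − 3.7712·(-0.7037))/1.4142 = 0.5432.
x_1 = (0.3333 + 4.0000·0.5432 + 4.6667·(-0.7037))/3.0000 = -0.2593.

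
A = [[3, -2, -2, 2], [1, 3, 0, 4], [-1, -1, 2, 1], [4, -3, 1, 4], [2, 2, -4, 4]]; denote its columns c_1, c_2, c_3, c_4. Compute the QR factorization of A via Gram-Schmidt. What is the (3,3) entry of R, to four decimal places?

c_1 = (3, 1, -1, 4, 2); ‖c_1‖ = 5.5678, so e_1 = (0.5388, 0.1796, -0.1796, 0.7184, 0.3592).
e_1·c_2 = 0.5388·(-2) + 0.1796·3 + (-0.1796)·(-1) + 0.7184·(-3) + 0.3592·2 = -1.7961.
u_2 = c_2 + 1.7961·e_1 = (-1.0323, 3.3226, -1.3226, -1.7097, 2.6452).
‖u_2‖ = 4.8759, so e_2 = (-0.2117, 0.6814, -0.2712, -0.3506, 0.5425).
e_1·c_3 = 0.5388·(-2) + 0.1796·0 + (-0.1796)·2 + 0.7184·1 + 0.3592·(-4) = -2.1553; e_2·c_3 = (-0.2117)·(-2) + 0.6814·0 + (-0.2712)·2 + (-0.3506)·1 + 0.5425·(-4) = -2.6397.
u_3 = c_3 + 2.1553·e_1 + 2.6397·e_2 = (-1.3976, 2.1859, 0.8969, 1.6228, -1.7938).
r_{33} = ‖u_3‖ = 3.6588.

r_{33} = 3.6588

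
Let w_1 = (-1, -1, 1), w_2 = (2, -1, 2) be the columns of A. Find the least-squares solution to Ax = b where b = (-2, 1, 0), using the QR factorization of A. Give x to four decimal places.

x = (0.5385, -0.6154)

e_1 = w_1/‖w_1‖ = (-1, -1, 1)/1.7321 = (-0.5774, -0.5774, 0.5774).
r_{12} = e_1·w_2 = 0.5774.
u_2 = w_2 − 0.5774·e_1 = (2.3333, -0.6667, 1.6667).
‖u_2‖ = 2.9439, so e_2 = (0.7926, -0.2265, 0.5661).
Qᵀb = (0.5774, -1.8116).
Back-substitute: x_2 = -1.8116/2.9439 = -0.6154.
x_1 = (0.5774 − 0.5774·(-0.6154))/1.7321 = 0.5385.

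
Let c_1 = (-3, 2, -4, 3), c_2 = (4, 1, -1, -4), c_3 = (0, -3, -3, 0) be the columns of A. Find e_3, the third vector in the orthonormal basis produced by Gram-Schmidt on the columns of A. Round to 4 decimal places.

c_1 = (-3, 2, -4, 3); ‖c_1‖ = 6.1644, so e_1 = (-0.4867, 0.3244, -0.6489, 0.4867).
e_1·c_2 = (-0.4867)·4 + 0.3244·1 + (-0.6489)·(-1) + 0.4867·(-4) = -2.9200.
u_2 = c_2 + 2.9200·e_1 = (2.5789, 1.9474, -2.8947, -2.5789).
‖u_2‖ = 5.0471, so e_2 = (0.5110, 0.3858, -0.5735, -0.5110).
e_1·c_3 = (-0.4867)·0 + 0.3244·(-3) + (-0.6489)·(-3) + 0.4867·0 = 0.9733; e_2·c_3 = 0.5110·0 + 0.3858·(-3) + (-0.5735)·(-3) + (-0.5110)·0 = 0.5631.
u_3 = c_3 − 0.9733·e_1 − 0.5631·e_2 = (0.1860, -3.5331, -2.0455, -0.1860).
‖u_3‖ = 4.0909, so e_3 = (0.0455, -0.8636, -0.5000, -0.0455).

e_3 = (0.0455, -0.8636, -0.5000, -0.0455)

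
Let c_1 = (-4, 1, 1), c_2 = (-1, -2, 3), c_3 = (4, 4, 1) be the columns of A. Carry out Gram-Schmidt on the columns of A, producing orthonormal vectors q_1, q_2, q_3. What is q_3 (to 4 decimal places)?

c_1 = (-4, 1, 1); ‖c_1‖ = 4.2426, so q_1 = (-0.9428, 0.2357, 0.2357).
q_1·c_2 = (-0.9428)·(-1) + 0.2357·(-2) + 0.2357·3 = 1.1785.
u_2 = c_2 − 1.1785·q_1 = (0.1111, -2.2778, 2.7222).
‖u_2‖ = 3.5512, so q_2 = (0.0313, -0.6414, 0.7666).
q_1·c_3 = (-0.9428)·4 + 0.2357·4 + 0.2357·1 = -2.5927; q_2·c_3 = 0.0313·4 + (-0.6414)·4 + 0.7666·1 = -1.6739.
u_3 = c_3 + 2.5927·q_1 + 1.6739·q_2 = (1.6079, 3.5374, 2.8943).
‖u_3‖ = 4.8452, so q_3 = (0.3319, 0.7301, 0.5974).

q_3 = (0.3319, 0.7301, 0.5974)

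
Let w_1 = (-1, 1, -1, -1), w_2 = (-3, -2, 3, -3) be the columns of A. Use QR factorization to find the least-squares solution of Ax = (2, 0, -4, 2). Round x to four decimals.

w_1 = (-1, 1, -1, -1); ‖w_1‖ = 2.0000, so q_1 = (-0.5000, 0.5000, -0.5000, -0.5000).
q_1·w_2 = (-0.5000)·(-3) + 0.5000·(-2) + (-0.5000)·3 + (-0.5000)·(-3) = 0.5000.
u_2 = w_2 − 0.5000·q_1 = (-2.7500, -2.2500, 3.2500, -2.7500).
‖u_2‖ = 5.5453, so q_2 = (-0.4959, -0.4058, 0.5861, -0.4959).
Qᵀb = (0.0000, -4.3280).
Back-substitute: x_2 = -4.3280/5.5453 = -0.7805.
x_1 = (0.0000 − 0.5000·(-0.7805))/2.0000 = 0.1951.

x = (0.1951, -0.7805)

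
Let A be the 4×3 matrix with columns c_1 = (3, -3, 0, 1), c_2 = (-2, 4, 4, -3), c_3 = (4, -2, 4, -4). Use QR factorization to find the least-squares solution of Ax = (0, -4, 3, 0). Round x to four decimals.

q_1 = c_1/‖c_1‖ = (3, -3, 0, 1)/4.3589 = (0.6882, -0.6882, 0.0000, 0.2294).
r_{12} = q_1·c_2 = -4.8177.
u_2 = c_2 + 4.8177·q_1 = (1.3158, 0.6842, 4.0000, -1.8947).
‖u_2‖ = 4.6679, so q_2 = (0.2819, 0.1466, 0.8569, -0.4059).
r_{13} = q_1·c_3 = 3.2118; r_{23} = q_2·c_3 = 5.8856.
u_3 = c_3 − 3.2118·q_1 − 5.8856·q_2 = (0.1304, -0.6522, -1.0435, -2.3478).
‖u_3‖ = 2.6540, so q_3 = (0.0491, -0.2457, -0.3932, -0.8847).
Qᵀb = (2.7530, 1.9844, -0.1966).
Back-substitute: x_3 = -0.1966/2.6540 = -0.0741.
x_2 = (1.9844 − 5.8856·(-0.0741))/4.6679 = 0.5185.
x_1 = (2.7530 + 4.8177·0.5185 − 3.2118·(-0.0741))/4.3589 = 1.2593.

x = (1.2593, 0.5185, -0.0741)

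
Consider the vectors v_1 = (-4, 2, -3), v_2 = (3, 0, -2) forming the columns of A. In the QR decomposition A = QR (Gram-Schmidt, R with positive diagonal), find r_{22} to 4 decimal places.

e_1 = v_1/‖v_1‖ = (-4, 2, -3)/5.3852 = (-0.7428, 0.3714, -0.5571).
r_{12} = e_1·v_2 = -1.1142.
u_2 = v_2 + 1.1142·e_1 = (2.1724, 0.4138, -2.6207).
r_{22} = ‖u_2‖ = 3.4291.

r_{22} = 3.4291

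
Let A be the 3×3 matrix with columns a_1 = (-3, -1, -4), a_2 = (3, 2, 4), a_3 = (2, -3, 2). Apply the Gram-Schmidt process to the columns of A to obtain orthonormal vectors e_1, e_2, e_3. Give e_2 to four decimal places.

e_2 = (-0.1177, 0.9806, -0.1569)

a_1 = (-3, -1, -4); ‖a_1‖ = 5.0990, so e_1 = (-0.5883, -0.1961, -0.7845).
e_1·a_2 = (-0.5883)·3 + (-0.1961)·2 + (-0.7845)·4 = -5.2951.
u_2 = a_2 + 5.2951·e_1 = (-0.1154, 0.9615, -0.1538).
‖u_2‖ = 0.9806, so e_2 = (-0.1177, 0.9806, -0.1569).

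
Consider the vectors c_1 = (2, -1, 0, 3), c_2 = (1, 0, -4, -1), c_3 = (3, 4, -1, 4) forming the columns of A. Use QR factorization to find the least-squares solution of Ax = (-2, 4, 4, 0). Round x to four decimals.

e_1 = c_1/‖c_1‖ = (2, -1, 0, 3)/3.7417 = (0.5345, -0.2673, 0.0000, 0.8018).
r_{12} = e_1·c_2 = -0.2673.
u_2 = c_2 + 0.2673·e_1 = (1.1429, -0.0714, -4.0000, -0.7857).
‖u_2‖ = 4.2342, so e_2 = (0.2699, -0.0169, -0.9447, -0.1856).
r_{13} = e_1·c_3 = 3.7417; r_{23} = e_2·c_3 = 0.9447.
u_3 = c_3 − 3.7417·e_1 − 0.9447·e_2 = (0.7450, 5.0159, -0.1076, 1.1753).
‖u_3‖ = 5.2065, so e_3 = (0.1431, 0.9634, -0.0207, 0.2257).
Qᵀb = (-2.1381, -4.3860, 3.4848).
Back-substitute: x_3 = 3.4848/5.2065 = 0.6693.
x_2 = (-4.3860 − 0.9447·0.6693)/4.2342 = -1.1852.
x_1 = (-2.1381 + 0.2673·(-1.1852) − 3.7417·0.6693)/3.7417 = -1.3254.

x = (-1.3254, -1.1852, 0.6693)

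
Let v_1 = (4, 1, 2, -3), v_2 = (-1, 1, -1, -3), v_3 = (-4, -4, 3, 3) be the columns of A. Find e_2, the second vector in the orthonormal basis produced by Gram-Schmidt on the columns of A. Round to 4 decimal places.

v_1 = (4, 1, 2, -3); ‖v_1‖ = 5.4772, so e_1 = (0.7303, 0.1826, 0.3651, -0.5477).
e_1·v_2 = 0.7303·(-1) + 0.1826·1 + 0.3651·(-1) + (-0.5477)·(-3) = 0.7303.
u_2 = v_2 − 0.7303·e_1 = (-1.5333, 0.8667, -1.2667, -2.6000).
‖u_2‖ = 3.3862, so e_2 = (-0.4528, 0.2559, -0.3741, -0.7678).

e_2 = (-0.4528, 0.2559, -0.3741, -0.7678)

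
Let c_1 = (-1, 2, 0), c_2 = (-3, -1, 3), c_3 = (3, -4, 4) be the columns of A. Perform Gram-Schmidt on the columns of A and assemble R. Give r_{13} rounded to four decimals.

r_{13} = -4.9193

c_1 = (-1, 2, 0); ‖c_1‖ = 2.2361, so e_1 = (-0.4472, 0.8944, 0.0000).
r_{13} = e_1·c_3 = -4.9193.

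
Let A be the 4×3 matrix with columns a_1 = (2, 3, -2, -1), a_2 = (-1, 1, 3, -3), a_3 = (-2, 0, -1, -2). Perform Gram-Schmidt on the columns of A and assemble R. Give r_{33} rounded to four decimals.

r_{33} = 2.7814

e_1 = a_1/‖a_1‖ = (2, 3, -2, -1)/4.2426 = (0.4714, 0.7071, -0.4714, -0.2357).
r_{12} = e_1·a_2 = -0.4714.
u_2 = a_2 + 0.4714·e_1 = (-0.7778, 1.3333, 2.7778, -3.1111).
‖u_2‖ = 4.4472, so e_2 = (-0.1749, 0.2998, 0.6246, -0.6996).
r_{13} = e_1·a_3 = 0.0000; r_{23} = e_2·a_3 = 1.1243.
u_3 = a_3 + 0.0000·e_1 − 1.1243·e_2 = (-1.8034, -0.3371, -1.7022, -1.2135).
r_{33} = ‖u_3‖ = 2.7814.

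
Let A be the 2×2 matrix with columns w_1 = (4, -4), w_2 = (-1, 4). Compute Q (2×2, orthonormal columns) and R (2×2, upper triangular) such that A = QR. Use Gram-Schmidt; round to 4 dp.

Q = [[0.7071, 0.7071], [-0.7071, 0.7071]], R = [[5.6569, -3.5355], [0.0000, 2.1213]]

w_1 = (4, -4); ‖w_1‖ = 5.6569, so q_1 = (0.7071, -0.7071).
q_1·w_2 = 0.7071·(-1) + (-0.7071)·4 = -3.5355.
u_2 = w_2 + 3.5355·q_1 = (1.5000, 1.5000).
‖u_2‖ = 2.1213, so q_2 = (0.7071, 0.7071).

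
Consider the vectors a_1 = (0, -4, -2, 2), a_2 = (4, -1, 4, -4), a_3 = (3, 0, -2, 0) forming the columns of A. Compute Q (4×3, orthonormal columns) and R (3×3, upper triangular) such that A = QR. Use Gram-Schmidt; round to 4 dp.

Q = [[0.0000, 0.6100, 0.7202], [-0.8165, -0.4575, 0.3201], [-0.4082, 0.4575, -0.6150], [0.4082, -0.4575, 0.0251]], R = [[4.8990, -2.4495, 0.8165], [0.0000, 6.5574, 0.9150], [0.0000, 0.0000, 3.3906]]

a_1 = (0, -4, -2, 2); ‖a_1‖ = 4.8990, so q_1 = (0.0000, -0.8165, -0.4082, 0.4082).
q_1·a_2 = 0.0000·4 + (-0.8165)·(-1) + (-0.4082)·4 + 0.4082·(-4) = -2.4495.
u_2 = a_2 + 2.4495·q_1 = (4.0000, -3.0000, 3.0000, -3.0000).
‖u_2‖ = 6.5574, so q_2 = (0.6100, -0.4575, 0.4575, -0.4575).
q_1·a_3 = 0.0000·3 + (-0.8165)·0 + (-0.4082)·(-2) + 0.4082·0 = 0.8165; q_2·a_3 = 0.6100·3 + (-0.4575)·0 + 0.4575·(-2) + (-0.4575)·0 = 0.9150.
u_3 = a_3 − 0.8165·q_1 − 0.9150·q_2 = (2.4419, 1.0853, -2.0853, 0.0853).
‖u_3‖ = 3.3906, so q_3 = (0.7202, 0.3201, -0.6150, 0.0251).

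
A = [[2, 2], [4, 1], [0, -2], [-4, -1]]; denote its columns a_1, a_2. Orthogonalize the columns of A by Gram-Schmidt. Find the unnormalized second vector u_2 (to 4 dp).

a_1 = (2, 4, 0, -4); ‖a_1‖ = 6.0000, so q_1 = (0.3333, 0.6667, 0.0000, -0.6667).
q_1·a_2 = 0.3333·2 + 0.6667·1 + 0.0000·(-2) + (-0.6667)·(-1) = 2.0000.
u_2 = a_2 − 2.0000·q_1 = (1.3333, -0.3333, -2.0000, 0.3333).

u_2 = (1.3333, -0.3333, -2.0000, 0.3333)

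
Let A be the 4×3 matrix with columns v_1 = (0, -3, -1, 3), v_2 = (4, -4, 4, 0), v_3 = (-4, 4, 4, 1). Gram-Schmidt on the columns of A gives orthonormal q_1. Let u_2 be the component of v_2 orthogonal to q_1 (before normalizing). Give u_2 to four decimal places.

u_2 = (4.0000, -2.7368, 4.4211, -1.2632)

v_1 = (0, -3, -1, 3); ‖v_1‖ = 4.3589, so q_1 = (0.0000, -0.6882, -0.2294, 0.6882).
q_1·v_2 = 0.0000·4 + (-0.6882)·(-4) + (-0.2294)·4 + 0.6882·0 = 1.8353.
u_2 = v_2 − 1.8353·q_1 = (4.0000, -2.7368, 4.4211, -1.2632).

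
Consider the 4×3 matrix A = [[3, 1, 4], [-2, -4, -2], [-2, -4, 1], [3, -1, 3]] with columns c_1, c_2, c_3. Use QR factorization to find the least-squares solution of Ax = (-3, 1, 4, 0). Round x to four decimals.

q_1 = c_1/‖c_1‖ = (3, -2, -2, 3)/5.0990 = (0.5883, -0.3922, -0.3922, 0.5883).
r_{12} = q_1·c_2 = 3.1379.
u_2 = c_2 − 3.1379·q_1 = (-0.8462, -2.7692, -2.7692, -2.8462).
‖u_2‖ = 4.9147, so q_2 = (-0.1722, -0.5635, -0.5635, -0.5791).
r_{13} = q_1·c_3 = 4.5107; r_{23} = q_2·c_3 = -1.8626.
u_3 = c_3 − 4.5107·q_1 + 1.8626·q_2 = (1.0255, -1.2803, 1.7197, -0.7325).
‖u_3‖ = 2.4869, so q_3 = (0.4124, -0.5148, 0.6915, -0.2945).
Qᵀb = (-3.7262, -2.3008, 1.0142).
Back-substitute: x_3 = 1.0142/2.4869 = 0.4078.
x_2 = (-2.3008 + 1.8626·0.4078)/4.9147 = -0.3136.
x_1 = (-3.7262 − 3.1379·(-0.3136) − 4.5107·0.4078)/5.0990 = -0.8986.

x = (-0.8986, -0.3136, 0.4078)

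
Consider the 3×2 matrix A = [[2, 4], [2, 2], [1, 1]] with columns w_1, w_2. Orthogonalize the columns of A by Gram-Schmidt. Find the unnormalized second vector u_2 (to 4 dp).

u_2 = (1.1111, -0.8889, -0.4444)

q_1 = w_1/‖w_1‖ = (2, 2, 1)/3.0000 = (0.6667, 0.6667, 0.3333).
r_{12} = q_1·w_2 = 4.3333.
u_2 = w_2 − 4.3333·q_1 = (1.1111, -0.8889, -0.4444).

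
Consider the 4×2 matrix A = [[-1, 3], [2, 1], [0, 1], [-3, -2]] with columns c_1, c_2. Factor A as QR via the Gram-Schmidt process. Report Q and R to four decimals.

Q = [[-0.2673, 0.9235], [0.5345, 0.0786], [0.0000, 0.2751], [-0.8018, -0.2554]], R = [[3.7417, 1.3363], [0.0000, 3.6351]]

q_1 = c_1/‖c_1‖ = (-1, 2, 0, -3)/3.7417 = (-0.2673, 0.5345, 0.0000, -0.8018).
r_{12} = q_1·c_2 = 1.3363.
u_2 = c_2 − 1.3363·q_1 = (3.3571, 0.2857, 1.0000, -0.9286).
‖u_2‖ = 3.6351, so q_2 = (0.9235, 0.0786, 0.2751, -0.2554).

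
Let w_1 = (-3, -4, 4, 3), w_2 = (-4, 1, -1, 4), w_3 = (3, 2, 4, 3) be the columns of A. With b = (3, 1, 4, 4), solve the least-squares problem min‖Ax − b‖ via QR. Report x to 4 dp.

x = (0.1316, 0.0263, 1.0000)

w_1 = (-3, -4, 4, 3); ‖w_1‖ = 7.0711, so e_1 = (-0.4243, -0.5657, 0.5657, 0.4243).
e_1·w_2 = (-0.4243)·(-4) + (-0.5657)·1 + 0.5657·(-1) + 0.4243·4 = 2.2627.
u_2 = w_2 − 2.2627·e_1 = (-3.0400, 2.2800, -2.2800, 3.0400).
‖u_2‖ = 5.3740, so e_2 = (-0.5657, 0.4243, -0.4243, 0.5657).
e_1·w_3 = (-0.4243)·3 + (-0.5657)·2 + 0.5657·4 + 0.4243·3 = 1.1314; e_2·w_3 = (-0.5657)·3 + 0.4243·2 + (-0.4243)·4 + 0.5657·3 = -0.8485.
u_3 = w_3 − 1.1314·e_1 + 0.8485·e_2 = (3.0000, 3.0000, 3.0000, 3.0000).
‖u_3‖ = 6.0000, so e_3 = (0.5000, 0.5000, 0.5000, 0.5000).
Qᵀb = (2.1213, -0.7071, 6.0000).
Back-substitute: x_3 = 6.0000/6.0000 = 1.0000.
x_2 = (-0.7071 + 0.8485·1.0000)/5.3740 = 0.0263.
x_1 = (2.1213 − 2.2627·0.0263 − 1.1314·1.0000)/7.0711 = 0.1316.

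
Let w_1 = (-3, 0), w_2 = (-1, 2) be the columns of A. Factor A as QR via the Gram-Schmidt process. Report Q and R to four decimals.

Q = [[-1.0000, 0.0000], [0.0000, 1.0000]], R = [[3.0000, 1.0000], [0.0000, 2.0000]]

e_1 = w_1/‖w_1‖ = (-3, 0)/3.0000 = (-1.0000, 0.0000).
r_{12} = e_1·w_2 = 1.0000.
u_2 = w_2 − 1.0000·e_1 = (0.0000, 2.0000).
‖u_2‖ = 2.0000, so e_2 = (0.0000, 1.0000).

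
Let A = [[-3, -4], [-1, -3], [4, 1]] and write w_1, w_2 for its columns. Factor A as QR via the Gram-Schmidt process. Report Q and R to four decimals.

Q = [[-0.5883, -0.5193], [-0.1961, -0.6519], [0.7845, -0.5525]], R = [[5.0990, 3.7262], [0.0000, 3.4807]]

w_1 = (-3, -1, 4); ‖w_1‖ = 5.0990, so q_1 = (-0.5883, -0.1961, 0.7845).
q_1·w_2 = (-0.5883)·(-4) + (-0.1961)·(-3) + 0.7845·1 = 3.7262.
u_2 = w_2 − 3.7262·q_1 = (-1.8077, -2.2692, -1.9231).
‖u_2‖ = 3.4807, so q_2 = (-0.5193, -0.6519, -0.5525).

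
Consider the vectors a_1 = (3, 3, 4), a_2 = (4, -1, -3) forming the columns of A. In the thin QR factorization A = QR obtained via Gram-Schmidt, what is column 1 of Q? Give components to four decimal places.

q_1 = (0.5145, 0.5145, 0.6860)

a_1 = (3, 3, 4); ‖a_1‖ = 5.8310, so q_1 = (0.5145, 0.5145, 0.6860).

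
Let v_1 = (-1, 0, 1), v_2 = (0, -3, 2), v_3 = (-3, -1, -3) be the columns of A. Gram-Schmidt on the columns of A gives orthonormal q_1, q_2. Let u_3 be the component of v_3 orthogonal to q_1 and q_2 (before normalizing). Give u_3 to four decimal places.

v_1 = (-1, 0, 1); ‖v_1‖ = 1.4142, so q_1 = (-0.7071, 0.0000, 0.7071).
q_1·v_2 = (-0.7071)·0 + 0.0000·(-3) + 0.7071·2 = 1.4142.
u_2 = v_2 − 1.4142·q_1 = (1.0000, -3.0000, 1.0000).
‖u_2‖ = 3.3166, so q_2 = (0.3015, -0.9045, 0.3015).
q_1·v_3 = (-0.7071)·(-3) + 0.0000·(-1) + 0.7071·(-3) = 0.0000; q_2·v_3 = 0.3015·(-3) + (-0.9045)·(-1) + 0.3015·(-3) = -0.9045.
u_3 = v_3 + 0.0000·q_1 + 0.9045·q_2 = (-2.7273, -1.8182, -2.7273).

u_3 = (-2.7273, -1.8182, -2.7273)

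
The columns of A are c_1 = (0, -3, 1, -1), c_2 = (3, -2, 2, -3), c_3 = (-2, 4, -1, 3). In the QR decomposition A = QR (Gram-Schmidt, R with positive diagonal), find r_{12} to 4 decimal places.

r_{12} = 3.3166

e_1 = c_1/‖c_1‖ = (0, -3, 1, -1)/3.3166 = (0.0000, -0.9045, 0.3015, -0.3015).
r_{12} = e_1·c_2 = 3.3166.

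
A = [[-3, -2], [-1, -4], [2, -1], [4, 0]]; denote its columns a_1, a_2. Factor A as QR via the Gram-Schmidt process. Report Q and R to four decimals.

Q = [[-0.5477, -0.2763], [-0.1826, -0.8595], [0.3651, -0.3530], [0.7303, -0.2456]], R = [[5.4772, 1.4606], [0.0000, 4.3436]]

e_1 = a_1/‖a_1‖ = (-3, -1, 2, 4)/5.4772 = (-0.5477, -0.1826, 0.3651, 0.7303).
r_{12} = e_1·a_2 = 1.4606.
u_2 = a_2 − 1.4606·e_1 = (-1.2000, -3.7333, -1.5333, -1.0667).
‖u_2‖ = 4.3436, so e_2 = (-0.2763, -0.8595, -0.3530, -0.2456).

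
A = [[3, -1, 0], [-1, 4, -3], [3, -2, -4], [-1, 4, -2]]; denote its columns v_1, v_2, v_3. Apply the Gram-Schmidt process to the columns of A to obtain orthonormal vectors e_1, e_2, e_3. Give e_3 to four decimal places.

v_1 = (3, -1, 3, -1); ‖v_1‖ = 4.4721, so e_1 = (0.6708, -0.2236, 0.6708, -0.2236).
e_1·v_2 = 0.6708·(-1) + (-0.2236)·4 + 0.6708·(-2) + (-0.2236)·4 = -3.8013.
u_2 = v_2 + 3.8013·e_1 = (1.5500, 3.1500, 0.5500, 3.1500).
‖u_2‖ = 4.7487, so e_2 = (0.3264, 0.6633, 0.1158, 0.6633).
e_1·v_3 = 0.6708·0 + (-0.2236)·(-3) + 0.6708·(-4) + (-0.2236)·(-2) = -1.5652; e_2·v_3 = 0.3264·0 + 0.6633·(-3) + 0.1158·(-4) + 0.6633·(-2) = -3.7800.
u_3 = v_3 + 1.5652·e_1 + 3.7800·e_2 = (2.2838, -0.8426, -2.5122, 0.1574).
‖u_3‖ = 3.5017, so e_3 = (0.6522, -0.2406, -0.7174, 0.0450).

e_3 = (0.6522, -0.2406, -0.7174, 0.0450)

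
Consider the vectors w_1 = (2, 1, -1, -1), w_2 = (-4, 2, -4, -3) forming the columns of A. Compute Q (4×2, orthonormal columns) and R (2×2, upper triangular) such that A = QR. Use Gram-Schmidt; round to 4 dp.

Q = [[0.7559, -0.6399], [0.3780, 0.2773], [-0.3780, -0.5759], [-0.3780, -0.4266]], R = [[2.6458, 0.3780], [0.0000, 6.6975]]

w_1 = (2, 1, -1, -1); ‖w_1‖ = 2.6458, so e_1 = (0.7559, 0.3780, -0.3780, -0.3780).
e_1·w_2 = 0.7559·(-4) + 0.3780·2 + (-0.3780)·(-4) + (-0.3780)·(-3) = 0.3780.
u_2 = w_2 − 0.3780·e_1 = (-4.2857, 1.8571, -3.8571, -2.8571).
‖u_2‖ = 6.6975, so e_2 = (-0.6399, 0.2773, -0.5759, -0.4266).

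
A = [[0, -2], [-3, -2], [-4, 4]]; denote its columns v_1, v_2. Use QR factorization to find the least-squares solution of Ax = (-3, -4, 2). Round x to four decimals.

e_1 = v_1/‖v_1‖ = (0, -3, -4)/5.0000 = (0.0000, -0.6000, -0.8000).
r_{12} = e_1·v_2 = -2.0000.
u_2 = v_2 + 2.0000·e_1 = (-2.0000, -3.2000, 2.4000).
‖u_2‖ = 4.4721, so e_2 = (-0.4472, -0.7155, 0.5367).
Qᵀb = (0.8000, 5.2771).
Back-substitute: x_2 = 5.2771/4.4721 = 1.1800.
x_1 = (0.8000 + 2.0000·1.1800)/5.0000 = 0.6320.

x = (0.6320, 1.1800)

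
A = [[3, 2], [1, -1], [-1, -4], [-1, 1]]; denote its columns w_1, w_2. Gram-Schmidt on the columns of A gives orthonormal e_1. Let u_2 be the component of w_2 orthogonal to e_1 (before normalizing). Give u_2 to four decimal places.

u_2 = (0.0000, -1.6667, -3.3333, 1.6667)

e_1 = w_1/‖w_1‖ = (3, 1, -1, -1)/3.4641 = (0.8660, 0.2887, -0.2887, -0.2887).
r_{12} = e_1·w_2 = 2.3094.
u_2 = w_2 − 2.3094·e_1 = (0.0000, -1.6667, -3.3333, 1.6667).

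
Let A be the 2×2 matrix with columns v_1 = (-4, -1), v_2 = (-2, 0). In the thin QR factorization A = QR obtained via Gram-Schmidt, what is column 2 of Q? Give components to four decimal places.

q_2 = (-0.2425, 0.9701)

q_1 = v_1/‖v_1‖ = (-4, -1)/4.1231 = (-0.9701, -0.2425).
r_{12} = q_1·v_2 = 1.9403.
u_2 = v_2 − 1.9403·q_1 = (-0.1176, 0.4706).
‖u_2‖ = 0.4851, so q_2 = (-0.2425, 0.9701).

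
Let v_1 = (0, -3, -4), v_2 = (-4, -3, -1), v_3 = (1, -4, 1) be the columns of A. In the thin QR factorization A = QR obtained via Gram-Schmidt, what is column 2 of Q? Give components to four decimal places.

q_2 = (-0.9119, -0.3283, 0.2462)

q_1 = v_1/‖v_1‖ = (0, -3, -4)/5.0000 = (0.0000, -0.6000, -0.8000).
r_{12} = q_1·v_2 = 2.6000.
u_2 = v_2 − 2.6000·q_1 = (-4.0000, -1.4400, 1.0800).
‖u_2‖ = 4.3863, so q_2 = (-0.9119, -0.3283, 0.2462).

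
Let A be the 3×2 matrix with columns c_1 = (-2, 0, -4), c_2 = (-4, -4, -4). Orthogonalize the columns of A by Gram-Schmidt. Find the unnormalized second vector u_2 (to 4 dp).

u_2 = (-1.6000, -4.0000, 0.8000)

q_1 = c_1/‖c_1‖ = (-2, 0, -4)/4.4721 = (-0.4472, 0.0000, -0.8944).
r_{12} = q_1·c_2 = 5.3666.
u_2 = c_2 − 5.3666·q_1 = (-1.6000, -4.0000, 0.8000).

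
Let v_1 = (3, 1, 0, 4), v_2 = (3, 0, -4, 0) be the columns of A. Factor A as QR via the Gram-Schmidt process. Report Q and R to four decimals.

Q = [[0.5883, 0.4193], [0.1961, -0.0740], [0.0000, -0.8550], [0.7845, -0.2960]], R = [[5.0990, 1.7650], [0.0000, 4.6781]]

v_1 = (3, 1, 0, 4); ‖v_1‖ = 5.0990, so e_1 = (0.5883, 0.1961, 0.0000, 0.7845).
e_1·v_2 = 0.5883·3 + 0.1961·0 + 0.0000·(-4) + 0.7845·0 = 1.7650.
u_2 = v_2 − 1.7650·e_1 = (1.9615, -0.3462, -4.0000, -1.3846).
‖u_2‖ = 4.6781, so e_2 = (0.4193, -0.0740, -0.8550, -0.2960).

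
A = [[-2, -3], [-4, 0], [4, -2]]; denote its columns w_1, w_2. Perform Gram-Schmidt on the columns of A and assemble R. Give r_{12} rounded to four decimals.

r_{12} = -0.3333

w_1 = (-2, -4, 4); ‖w_1‖ = 6.0000, so e_1 = (-0.3333, -0.6667, 0.6667).
r_{12} = e_1·w_2 = -0.3333.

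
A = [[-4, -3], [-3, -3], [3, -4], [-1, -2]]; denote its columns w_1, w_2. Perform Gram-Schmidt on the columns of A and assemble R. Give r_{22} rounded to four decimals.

e_1 = w_1/‖w_1‖ = (-4, -3, 3, -1)/5.9161 = (-0.6761, -0.5071, 0.5071, -0.1690).
r_{12} = e_1·w_2 = 1.8593.
u_2 = w_2 − 1.8593·e_1 = (-1.7429, -2.0571, -4.9429, -1.6857).
r_{22} = ‖u_2‖ = 5.8773.

r_{22} = 5.8773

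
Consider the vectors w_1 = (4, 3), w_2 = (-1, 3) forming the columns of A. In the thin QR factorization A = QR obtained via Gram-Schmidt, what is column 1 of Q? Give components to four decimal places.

e_1 = (0.8000, 0.6000)

e_1 = w_1/‖w_1‖ = (4, 3)/5.0000 = (0.8000, 0.6000).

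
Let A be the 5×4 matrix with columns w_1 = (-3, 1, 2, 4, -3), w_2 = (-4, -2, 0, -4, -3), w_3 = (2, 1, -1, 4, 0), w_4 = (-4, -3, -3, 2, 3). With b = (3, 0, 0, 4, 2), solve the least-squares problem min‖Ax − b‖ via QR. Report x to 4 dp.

x = (-0.0028, -0.5950, 0.2980, 0.1060)

q_1 = w_1/‖w_1‖ = (-3, 1, 2, 4, -3)/6.2450 = (-0.4804, 0.1601, 0.3203, 0.6405, -0.4804).
r_{12} = q_1·w_2 = 0.4804.
u_2 = w_2 − 0.4804·q_1 = (-3.7692, -2.0769, -0.1538, -4.3077, -2.7692).
‖u_2‖ = 6.6910, so q_2 = (-0.5633, -0.3104, -0.0230, -0.6438, -0.4139).
r_{13} = q_1·w_3 = 1.4412; r_{23} = q_2·w_3 = -3.9893.
u_3 = w_3 − 1.4412·q_1 + 3.9893·q_2 = (0.4450, -0.4691, -1.5533, 0.5086, -0.9588).
‖u_3‖ = 2.0021, so q_3 = (0.2223, -0.2343, -0.7758, 0.2540, -0.4789).
r_{14} = q_1·w_4 = 0.3203; r_{24} = q_2·w_4 = 0.7243; r_{34} = q_3·w_4 = 1.2126.
u_4 = w_4 − 0.3203·q_1 − 0.7243·q_2 − 1.2126·q_3 = (-3.7077, -2.5424, -2.1452, 1.9531, 4.0343).
‖u_4‖ = 6.7009, so q_4 = (-0.5533, -0.3794, -0.3201, 0.2915, 0.6020).
Qᵀb = (0.1601, -5.0930, 0.7252, 0.7101).
Back-substitute: x_4 = 0.7101/6.7009 = 0.1060.
x_3 = (0.7252 − 1.2126·0.1060)/2.0021 = 0.2980.
x_2 = (-5.0930 + 3.9893·0.2980 − 0.7243·0.1060)/6.6910 = -0.5950.
x_1 = (0.1601 − 0.4804·(-0.5950) − 1.4412·0.2980 − 0.3203·0.1060)/6.2450 = -0.0028.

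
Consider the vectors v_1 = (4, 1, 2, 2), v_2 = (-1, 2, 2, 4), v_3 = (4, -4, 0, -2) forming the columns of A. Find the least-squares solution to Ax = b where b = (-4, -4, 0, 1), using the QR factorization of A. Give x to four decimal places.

v_1 = (4, 1, 2, 2); ‖v_1‖ = 5.0000, so e_1 = (0.8000, 0.2000, 0.4000, 0.4000).
e_1·v_2 = 0.8000·(-1) + 0.2000·2 + 0.4000·2 + 0.4000·4 = 2.0000.
u_2 = v_2 − 2.0000·e_1 = (-2.6000, 1.6000, 1.2000, 3.2000).
‖u_2‖ = 4.5826, so e_2 = (-0.5674, 0.3491, 0.2619, 0.6983).
e_1·v_3 = 0.8000·4 + 0.2000·(-4) + 0.4000·0 + 0.4000·(-2) = 1.6000; e_2·v_3 = (-0.5674)·4 + 0.3491·(-4) + 0.2619·0 + 0.6983·(-2) = -5.0627.
u_3 = v_3 − 1.6000·e_1 + 5.0627·e_2 = (-0.1524, -2.5524, 0.6857, 0.8952).
‖u_3‖ = 2.7946, so e_3 = (-0.0545, -0.9133, 0.2454, 0.3204).
Qᵀb = (-3.6000, 1.5712, 4.1918).
Back-substitute: x_3 = 4.1918/2.7946 = 1.5000.
x_2 = (1.5712 + 5.0627·1.5000)/4.5826 = 2.0000.
x_1 = (-3.6000 − 2.0000·2.0000 − 1.6000·1.5000)/5.0000 = -2.0000.

x = (-2.0000, 2.0000, 1.5000)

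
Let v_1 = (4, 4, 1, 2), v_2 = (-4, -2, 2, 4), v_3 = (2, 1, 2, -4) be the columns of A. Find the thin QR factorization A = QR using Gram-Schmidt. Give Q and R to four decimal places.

e_1 = v_1/‖v_1‖ = (4, 4, 1, 2)/6.0828 = (0.6576, 0.6576, 0.1644, 0.3288).
r_{12} = e_1·v_2 = -2.3016.
u_2 = v_2 + 2.3016·e_1 = (-2.4865, -0.4865, 2.3784, 4.7568).
‖u_2‖ = 5.8909, so e_2 = (-0.4221, -0.0826, 0.4037, 0.8075).
r_{13} = e_1·v_3 = 0.9864; r_{23} = e_2·v_3 = -3.3492.
u_3 = v_3 − 0.9864·e_1 + 3.3492·e_2 = (-0.0623, 0.0748, 3.1900, -1.6199).
‖u_3‖ = 3.5791, so e_3 = (-0.0174, 0.0209, 0.8913, -0.4526).

Q = [[0.6576, -0.4221, -0.0174], [0.6576, -0.0826, 0.0209], [0.1644, 0.4037, 0.8913], [0.3288, 0.8075, -0.4526]], R = [[6.0828, -2.3016, 0.9864], [0.0000, 5.8909, -3.3492], [0.0000, 0.0000, 3.5791]]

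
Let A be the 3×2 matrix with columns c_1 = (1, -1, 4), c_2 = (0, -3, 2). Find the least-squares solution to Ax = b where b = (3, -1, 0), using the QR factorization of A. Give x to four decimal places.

c_1 = (1, -1, 4); ‖c_1‖ = 4.2426, so e_1 = (0.2357, -0.2357, 0.9428).
e_1·c_2 = 0.2357·0 + (-0.2357)·(-3) + 0.9428·2 = 2.5927.
u_2 = c_2 − 2.5927·e_1 = (-0.6111, -2.3889, -0.4444).
‖u_2‖ = 2.5055, so e_2 = (-0.2439, -0.9534, -0.1774).
Qᵀb = (0.9428, 0.2217).
Back-substitute: x_2 = 0.2217/2.5055 = 0.0885.
x_1 = (0.9428 − 2.5927·0.0885)/4.2426 = 0.1681.

x = (0.1681, 0.0885)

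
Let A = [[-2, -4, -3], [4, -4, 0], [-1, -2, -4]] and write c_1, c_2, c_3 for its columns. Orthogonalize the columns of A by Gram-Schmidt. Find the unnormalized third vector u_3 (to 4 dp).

u_3 = (1.0000, 0.0000, -2.0000)

c_1 = (-2, 4, -1); ‖c_1‖ = 4.5826, so e_1 = (-0.4364, 0.8729, -0.2182).
e_1·c_2 = (-0.4364)·(-4) + 0.8729·(-4) + (-0.2182)·(-2) = -1.3093.
u_2 = c_2 + 1.3093·e_1 = (-4.5714, -2.8571, -2.2857).
‖u_2‖ = 5.8554, so e_2 = (-0.7807, -0.4880, -0.3904).
e_1·c_3 = (-0.4364)·(-3) + 0.8729·0 + (-0.2182)·(-4) = 2.1822; e_2·c_3 = (-0.7807)·(-3) + (-0.4880)·0 + (-0.3904)·(-4) = 3.9036.
u_3 = c_3 − 2.1822·e_1 − 3.9036·e_2 = (1.0000, 0.0000, -2.0000).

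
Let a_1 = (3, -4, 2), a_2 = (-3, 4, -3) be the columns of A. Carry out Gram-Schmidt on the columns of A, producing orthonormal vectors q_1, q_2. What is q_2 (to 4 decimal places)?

q_2 = (0.2228, -0.2971, -0.9285)

a_1 = (3, -4, 2); ‖a_1‖ = 5.3852, so q_1 = (0.5571, -0.7428, 0.3714).
q_1·a_2 = 0.5571·(-3) + (-0.7428)·4 + 0.3714·(-3) = -5.7566.
u_2 = a_2 + 5.7566·q_1 = (0.2069, -0.2759, -0.8621).
‖u_2‖ = 0.9285, so q_2 = (0.2228, -0.2971, -0.9285).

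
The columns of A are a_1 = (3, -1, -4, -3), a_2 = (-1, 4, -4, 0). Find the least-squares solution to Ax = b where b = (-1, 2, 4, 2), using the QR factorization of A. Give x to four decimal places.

x = (-0.7709, -0.0019)

a_1 = (3, -1, -4, -3); ‖a_1‖ = 5.9161, so e_1 = (0.5071, -0.1690, -0.6761, -0.5071).
e_1·a_2 = 0.5071·(-1) + (-0.1690)·4 + (-0.6761)·(-4) + (-0.5071)·0 = 1.5213.
u_2 = a_2 − 1.5213·e_1 = (-1.7714, 4.2571, -2.9714, 0.7714).
‖u_2‖ = 5.5395, so e_2 = (-0.3198, 0.7685, -0.5364, 0.1393).
Qᵀb = (-4.5638, -0.0103).
Back-substitute: x_2 = -0.0103/5.5395 = -0.0019.
x_1 = (-4.5638 − 1.5213·(-0.0019))/5.9161 = -0.7709.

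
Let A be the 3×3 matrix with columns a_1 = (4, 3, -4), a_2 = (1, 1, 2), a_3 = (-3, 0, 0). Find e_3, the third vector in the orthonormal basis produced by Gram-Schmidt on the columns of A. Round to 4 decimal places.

e_1 = a_1/‖a_1‖ = (4, 3, -4)/6.4031 = (0.6247, 0.4685, -0.6247).
r_{12} = e_1·a_2 = -0.1562.
u_2 = a_2 + 0.1562·e_1 = (1.0976, 1.0732, 1.9024).
‖u_2‖ = 2.4445, so e_2 = (0.4490, 0.4390, 0.7783).
r_{13} = e_1·a_3 = -1.8741; r_{23} = e_2·a_3 = -1.3470.
u_3 = a_3 + 1.8741·e_1 + 1.3470·e_2 = (-1.2245, 1.4694, -0.1224).
‖u_3‖ = 1.9166, so e_3 = (-0.6389, 0.7667, -0.0639).

e_3 = (-0.6389, 0.7667, -0.0639)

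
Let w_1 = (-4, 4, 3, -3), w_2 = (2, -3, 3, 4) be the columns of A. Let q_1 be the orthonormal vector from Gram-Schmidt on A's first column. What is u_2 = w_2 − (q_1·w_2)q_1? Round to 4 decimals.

q_1 = w_1/‖w_1‖ = (-4, 4, 3, -3)/7.0711 = (-0.5657, 0.5657, 0.4243, -0.4243).
r_{12} = q_1·w_2 = -3.2527.
u_2 = w_2 + 3.2527·q_1 = (0.1600, -1.1600, 4.3800, 2.6200).

u_2 = (0.1600, -1.1600, 4.3800, 2.6200)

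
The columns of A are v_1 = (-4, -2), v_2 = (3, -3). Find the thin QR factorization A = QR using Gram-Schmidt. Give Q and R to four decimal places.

v_1 = (-4, -2); ‖v_1‖ = 4.4721, so q_1 = (-0.8944, -0.4472).
q_1·v_2 = (-0.8944)·3 + (-0.4472)·(-3) = -1.3416.
u_2 = v_2 + 1.3416·q_1 = (1.8000, -3.6000).
‖u_2‖ = 4.0249, so q_2 = (0.4472, -0.8944).

Q = [[-0.8944, 0.4472], [-0.4472, -0.8944]], R = [[4.4721, -1.3416], [0.0000, 4.0249]]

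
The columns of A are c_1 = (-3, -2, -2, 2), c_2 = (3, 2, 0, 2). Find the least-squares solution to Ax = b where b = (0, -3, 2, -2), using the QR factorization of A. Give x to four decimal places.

c_1 = (-3, -2, -2, 2); ‖c_1‖ = 4.5826, so e_1 = (-0.6547, -0.4364, -0.4364, 0.4364).
e_1·c_2 = (-0.6547)·3 + (-0.4364)·2 + (-0.4364)·0 + 0.4364·2 = -1.9640.
u_2 = c_2 + 1.9640·e_1 = (1.7143, 1.1429, -0.8571, 2.8571).
‖u_2‖ = 3.6253, so e_2 = (0.4729, 0.3152, -0.2364, 0.7881).
Qᵀb = (-0.4364, -2.9948).
Back-substitute: x_2 = -2.9948/3.6253 = -0.8261.
x_1 = (-0.4364 + 1.9640·(-0.8261))/4.5826 = -0.4493.

x = (-0.4493, -0.8261)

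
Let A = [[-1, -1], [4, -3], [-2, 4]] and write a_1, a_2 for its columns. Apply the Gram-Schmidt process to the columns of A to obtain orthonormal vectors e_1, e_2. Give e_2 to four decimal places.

e_2 = (-0.6417, 0.2086, 0.7380)

a_1 = (-1, 4, -2); ‖a_1‖ = 4.5826, so e_1 = (-0.2182, 0.8729, -0.4364).
e_1·a_2 = (-0.2182)·(-1) + 0.8729·(-3) + (-0.4364)·4 = -4.1461.
u_2 = a_2 + 4.1461·e_1 = (-1.9048, 0.6190, 2.1905).
‖u_2‖ = 2.9681, so e_2 = (-0.6417, 0.2086, 0.7380).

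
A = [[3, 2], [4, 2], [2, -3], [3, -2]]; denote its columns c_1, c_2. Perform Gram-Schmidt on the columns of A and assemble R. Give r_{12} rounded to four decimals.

c_1 = (3, 4, 2, 3); ‖c_1‖ = 6.1644, so q_1 = (0.4867, 0.6489, 0.3244, 0.4867).
r_{12} = q_1·c_2 = 0.3244.

r_{12} = 0.3244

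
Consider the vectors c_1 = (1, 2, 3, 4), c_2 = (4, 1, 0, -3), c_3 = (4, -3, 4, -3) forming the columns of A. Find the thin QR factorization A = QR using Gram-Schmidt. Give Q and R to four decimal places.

Q = [[0.1826, 0.8434, 0.0733], [0.3651, 0.2811, -0.7332], [0.5477, 0.1205, 0.6599], [0.7303, -0.4418, -0.1466]], R = [[5.4772, -1.0954, -0.3651], [0.0000, 4.9800, 4.3374], [0.0000, 0.0000, 5.5726]]

c_1 = (1, 2, 3, 4); ‖c_1‖ = 5.4772, so q_1 = (0.1826, 0.3651, 0.5477, 0.7303).
q_1·c_2 = 0.1826·4 + 0.3651·1 + 0.5477·0 + 0.7303·(-3) = -1.0954.
u_2 = c_2 + 1.0954·q_1 = (4.2000, 1.4000, 0.6000, -2.2000).
‖u_2‖ = 4.9800, so q_2 = (0.8434, 0.2811, 0.1205, -0.4418).
q_1·c_3 = 0.1826·4 + 0.3651·(-3) + 0.5477·4 + 0.7303·(-3) = -0.3651; q_2·c_3 = 0.8434·4 + 0.2811·(-3) + 0.1205·4 + (-0.4418)·(-3) = 4.3374.
u_3 = c_3 + 0.3651·q_1 − 4.3374·q_2 = (0.4086, -4.0860, 3.6774, -0.8172).
‖u_3‖ = 5.5726, so q_3 = (0.0733, -0.7332, 0.6599, -0.1466).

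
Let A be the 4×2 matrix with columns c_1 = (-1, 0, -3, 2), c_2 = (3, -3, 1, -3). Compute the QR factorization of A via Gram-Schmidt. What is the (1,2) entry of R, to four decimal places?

r_{12} = -3.2071

c_1 = (-1, 0, -3, 2); ‖c_1‖ = 3.7417, so e_1 = (-0.2673, 0.0000, -0.8018, 0.5345).
r_{12} = e_1·c_2 = -3.2071.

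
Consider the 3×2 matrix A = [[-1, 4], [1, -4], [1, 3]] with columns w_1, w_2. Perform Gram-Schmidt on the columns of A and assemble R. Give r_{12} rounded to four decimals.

r_{12} = -2.8868

e_1 = w_1/‖w_1‖ = (-1, 1, 1)/1.7321 = (-0.5774, 0.5774, 0.5774).
r_{12} = e_1·w_2 = -2.8868.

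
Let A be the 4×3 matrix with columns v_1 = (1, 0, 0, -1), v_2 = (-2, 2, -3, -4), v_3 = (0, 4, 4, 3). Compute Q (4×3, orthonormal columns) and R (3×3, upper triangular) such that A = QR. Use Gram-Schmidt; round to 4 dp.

v_1 = (1, 0, 0, -1); ‖v_1‖ = 1.4142, so q_1 = (0.7071, 0.0000, 0.0000, -0.7071).
q_1·v_2 = 0.7071·(-2) + 0.0000·2 + 0.0000·(-3) + (-0.7071)·(-4) = 1.4142.
u_2 = v_2 − 1.4142·q_1 = (-3.0000, 2.0000, -3.0000, -3.0000).
‖u_2‖ = 5.5678, so q_2 = (-0.5388, 0.3592, -0.5388, -0.5388).
q_1·v_3 = 0.7071·0 + 0.0000·4 + 0.0000·4 + (-0.7071)·3 = -2.1213; q_2·v_3 = (-0.5388)·0 + 0.3592·4 + (-0.5388)·4 + (-0.5388)·3 = -2.3349.
u_3 = v_3 + 2.1213·q_1 + 2.3349·q_2 = (0.2419, 4.8387, 2.7419, 0.2419).
‖u_3‖ = 5.5721, so q_3 = (0.0434, 0.8684, 0.4921, 0.0434).

Q = [[0.7071, -0.5388, 0.0434], [0.0000, 0.3592, 0.8684], [0.0000, -0.5388, 0.4921], [-0.7071, -0.5388, 0.0434]], R = [[1.4142, 1.4142, -2.1213], [0.0000, 5.5678, -2.3349], [0.0000, 0.0000, 5.5721]]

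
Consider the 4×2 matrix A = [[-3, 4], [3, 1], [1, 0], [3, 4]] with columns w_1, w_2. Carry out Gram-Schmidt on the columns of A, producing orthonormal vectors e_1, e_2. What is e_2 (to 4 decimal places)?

e_1 = w_1/‖w_1‖ = (-3, 3, 1, 3)/5.2915 = (-0.5669, 0.5669, 0.1890, 0.5669).
r_{12} = e_1·w_2 = 0.5669.
u_2 = w_2 − 0.5669·e_1 = (4.3214, 0.6786, -0.1071, 3.6786).
‖u_2‖ = 5.7165, so e_2 = (0.7560, 0.1187, -0.0187, 0.6435).

e_2 = (0.7560, 0.1187, -0.0187, 0.6435)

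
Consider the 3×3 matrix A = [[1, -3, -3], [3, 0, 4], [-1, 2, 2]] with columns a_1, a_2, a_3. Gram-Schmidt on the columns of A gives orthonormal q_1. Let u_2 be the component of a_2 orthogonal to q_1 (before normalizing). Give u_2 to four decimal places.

a_1 = (1, 3, -1); ‖a_1‖ = 3.3166, so q_1 = (0.3015, 0.9045, -0.3015).
q_1·a_2 = 0.3015·(-3) + 0.9045·0 + (-0.3015)·2 = -1.5076.
u_2 = a_2 + 1.5076·q_1 = (-2.5455, 1.3636, 1.5455).

u_2 = (-2.5455, 1.3636, 1.5455)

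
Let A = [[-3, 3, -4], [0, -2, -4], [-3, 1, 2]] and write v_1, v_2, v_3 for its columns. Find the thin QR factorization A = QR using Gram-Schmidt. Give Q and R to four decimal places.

q_1 = v_1/‖v_1‖ = (-3, 0, -3)/4.2426 = (-0.7071, 0.0000, -0.7071).
r_{12} = q_1·v_2 = -2.8284.
u_2 = v_2 + 2.8284·q_1 = (1.0000, -2.0000, -1.0000).
‖u_2‖ = 2.4495, so q_2 = (0.4082, -0.8165, -0.4082).
r_{13} = q_1·v_3 = 1.4142; r_{23} = q_2·v_3 = 0.8165.
u_3 = v_3 − 1.4142·q_1 − 0.8165·q_2 = (-3.3333, -3.3333, 3.3333).
‖u_3‖ = 5.7735, so q_3 = (-0.5774, -0.5774, 0.5774).

Q = [[-0.7071, 0.4082, -0.5774], [0.0000, -0.8165, -0.5774], [-0.7071, -0.4082, 0.5774]], R = [[4.2426, -2.8284, 1.4142], [0.0000, 2.4495, 0.8165], [0.0000, 0.0000, 5.7735]]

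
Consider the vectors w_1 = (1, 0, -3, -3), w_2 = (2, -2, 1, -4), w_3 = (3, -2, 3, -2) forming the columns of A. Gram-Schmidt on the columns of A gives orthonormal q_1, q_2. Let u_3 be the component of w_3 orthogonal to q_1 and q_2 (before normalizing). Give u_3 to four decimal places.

u_3 = (1.3983, 0.2542, -0.0847, 0.5508)

w_1 = (1, 0, -3, -3); ‖w_1‖ = 4.3589, so q_1 = (0.2294, 0.0000, -0.6882, -0.6882).
q_1·w_2 = 0.2294·2 + 0.0000·(-2) + (-0.6882)·1 + (-0.6882)·(-4) = 2.5236.
u_2 = w_2 − 2.5236·q_1 = (1.4211, -2.0000, 2.7368, -2.2632).
‖u_2‖ = 4.3164, so q_2 = (0.3292, -0.4633, 0.6341, -0.5243).
q_1·w_3 = 0.2294·3 + 0.0000·(-2) + (-0.6882)·3 + (-0.6882)·(-2) = 0.0000; q_2·w_3 = 0.3292·3 + (-0.4633)·(-2) + 0.6341·3 + (-0.5243)·(-2) = 4.8651.
u_3 = w_3 + 0.0000·q_1 − 4.8651·q_2 = (1.3983, 0.2542, -0.0847, 0.5508).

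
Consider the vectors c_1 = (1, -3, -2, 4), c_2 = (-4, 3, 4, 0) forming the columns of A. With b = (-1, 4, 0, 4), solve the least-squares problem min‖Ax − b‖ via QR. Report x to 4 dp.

x = (0.5817, 0.6882)

c_1 = (1, -3, -2, 4); ‖c_1‖ = 5.4772, so e_1 = (0.1826, -0.5477, -0.3651, 0.7303).
e_1·c_2 = 0.1826·(-4) + (-0.5477)·3 + (-0.3651)·4 + 0.7303·0 = -3.8341.
u_2 = c_2 + 3.8341·e_1 = (-3.3000, 0.9000, 2.6000, 2.8000).
‖u_2‖ = 5.1284, so e_2 = (-0.6435, 0.1755, 0.5070, 0.5460).
Qᵀb = (0.5477, 3.5294).
Back-substitute: x_2 = 3.5294/5.1284 = 0.6882.
x_1 = (0.5477 + 3.8341·0.6882)/5.4772 = 0.5817.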